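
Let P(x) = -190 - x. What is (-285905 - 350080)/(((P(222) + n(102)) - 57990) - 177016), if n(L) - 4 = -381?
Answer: 18171/6737 ≈ 2.6972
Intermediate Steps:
n(L) = -377 (n(L) = 4 - 381 = -377)
(-285905 - 350080)/(((P(222) + n(102)) - 57990) - 177016) = (-285905 - 350080)/((((-190 - 1*222) - 377) - 57990) - 177016) = -635985/((((-190 - 222) - 377) - 57990) - 177016) = -635985/(((-412 - 377) - 57990) - 177016) = -635985/((-789 - 57990) - 177016) = -635985/(-58779 - 177016) = -635985/(-235795) = -635985*(-1/235795) = 18171/6737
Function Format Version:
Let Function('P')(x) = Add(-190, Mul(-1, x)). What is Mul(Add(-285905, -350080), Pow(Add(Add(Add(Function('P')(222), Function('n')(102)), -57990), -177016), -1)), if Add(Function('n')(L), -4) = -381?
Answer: Rational(18171, 6737) ≈ 2.6972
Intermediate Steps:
Function('n')(L) = -377 (Function('n')(L) = Add(4, -381) = -377)
Mul(Add(-285905, -350080), Pow(Add(Add(Add(Function('P')(222), Function('n')(102)), -57990), -177016), -1)) = Mul(Add(-285905, -350080), Pow(Add(Add(Add(Add(-190, Mul(-1, 222)), -377), -57990), -177016), -1)) = Mul(-635985, Pow(Add(Add(Add(Add(-190, -222), -377), -57990), -177016), -1)) = Mul(-635985, Pow(Add(Add(Add(-412, -377), -57990), -177016), -1)) = Mul(-635985, Pow(Add(Add(-789, -57990), -177016), -1)) = Mul(-635985, Pow(Add(-58779, -177016), -1)) = Mul(-635985, Pow(-235795, -1)) = Mul(-635985, Rational(-1, 235795)) = Rational(18171, 6737)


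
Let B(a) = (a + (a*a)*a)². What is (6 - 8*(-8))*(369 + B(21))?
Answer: 6030912510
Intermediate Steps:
B(a) = (a + a³)² (B(a) = (a + a²*a)² = (a + a³)²)
(6 - 8*(-8))*(369 + B(21)) = (6 - 8*(-8))*(369 + 21²*(1 + 21²)²) = (6 + 64)*(369 + 441*(1 + 441)²) = 70*(369 + 441*442²) = 70*(369 + 441*195364) = 70*(369 + 86155524) = 70*86155893 = 6030912510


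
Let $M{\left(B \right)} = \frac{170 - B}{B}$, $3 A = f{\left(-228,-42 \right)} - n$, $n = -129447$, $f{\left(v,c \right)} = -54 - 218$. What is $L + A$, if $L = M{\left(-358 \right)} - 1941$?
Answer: $\frac{22079216}{537} \approx 41116.0$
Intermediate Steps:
$f{\left(v,c \right)} = -272$
$A = \frac{129175}{3}$ ($A = \frac{-272 - -129447}{3} = \frac{-272 + 129447}{3} = \frac{1}{3} \cdot 129175 = \frac{129175}{3} \approx 43058.0$)
$M{\left(B \right)} = \frac{170 - B}{B}$
$L = - \frac{347703}{179}$ ($L = \frac{170 - -358}{-358} - 1941 = - \frac{170 + 358}{358} - 1941 = \left(- \frac{1}{358}\right) 528 - 1941 = - \frac{264}{179} - 1941 = - \frac{347703}{179} \approx -1942.5$)
$L + A = - \frac{347703}{179} + \frac{129175}{3} = \frac{22079216}{537}$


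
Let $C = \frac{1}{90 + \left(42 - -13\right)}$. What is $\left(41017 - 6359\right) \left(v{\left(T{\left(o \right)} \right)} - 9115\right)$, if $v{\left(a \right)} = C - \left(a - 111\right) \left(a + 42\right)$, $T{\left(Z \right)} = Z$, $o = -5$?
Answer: $- \frac{24237517772}{145} \approx -1.6716 \cdot 10^{8}$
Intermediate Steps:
$C = \frac{1}{145}$ ($C = \frac{1}{90 + \left(42 + 13\right)} = \frac{1}{90 + 55} = \frac{1}{145} \approx 0.0068966$)
$v{\left(a \right)} = \frac{1}{145} - \left(-111 + a\right) \left(42 + a\right)$ ($v{\left(a \right)} = \frac{1}{145} - \left(a - 111\right) \left(a + 42\right) = \frac{1}{145} - \left(-111 + a\right) \left(42 + a\right)$)
$\left(41017 - 6359\right) \left(v{\left(T{\left(o \right)} \right)} - 9115\right) = \left(41017 - 6359\right) \left(\left(\frac{675991}{145} - \left(-5\right)^{2} + 69 \left(-5\right)\right) - 9115\right) = 34658 \left(\left(\frac{675991}{145} - 25 - 345\right) - 9115\right) = 34658 \left(\frac{622341}{145} - 9115\right) = 34658 \left(- \frac{699334}{145}\right) = - \frac{24237517772}{145}$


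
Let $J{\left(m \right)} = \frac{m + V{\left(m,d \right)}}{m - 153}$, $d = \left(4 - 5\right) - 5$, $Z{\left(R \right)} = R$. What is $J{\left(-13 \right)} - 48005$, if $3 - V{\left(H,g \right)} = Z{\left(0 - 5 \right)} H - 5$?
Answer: $- \frac{3984380}{83} \approx -48005.0$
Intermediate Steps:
$d = -6$ ($d = -1 - 5 = -6$)
$V{\left(H,g \right)} = 8 + 5 H$ ($V{\left(H,g \right)} = 3 - \left(\left(0 - 5\right) H - 5\right) = 3 - \left(- 5 H - 5\right) = 3 - \left(-5 - 5 H\right) = 3 + \left(5 + 5 H\right) = 8 + 5 H$)
$J{\left(m \right)} = \frac{8 + 6 m}{-153 + m}$ ($J{\left(m \right)} = \frac{m + \left(8 + 5 m\right)}{m - 153} = \frac{8 + 6 m}{-153 + m}$)
$J{\left(-13 \right)} - 48005 = \frac{2 \left(4 + 3 \left(-13\right)\right)}{-153 - 13} - 48005 = \frac{2 \left(4 - 39\right)}{-166} - 48005 = 2 \left(- \frac{1}{166}\right) \left(-35\right) - 48005 = \frac{35}{83} - 48005 = - \frac{3984380}{83}$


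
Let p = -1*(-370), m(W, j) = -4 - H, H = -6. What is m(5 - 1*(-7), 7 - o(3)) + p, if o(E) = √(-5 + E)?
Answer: 372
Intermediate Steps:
m(W, j) = 2 (m(W, j) = -4 - 1*(-6) = -4 + 6 = 2)
p = 370
m(5 - 1*(-7), 7 - o(3)) + p = 2 + 370 = 372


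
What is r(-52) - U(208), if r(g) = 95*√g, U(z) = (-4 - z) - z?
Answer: 420 + 190*I*√13 ≈ 420.0 + 685.05*I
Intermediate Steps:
U(z) = -4 - 2*z
r(-52) - U(208) = 95*√(-52) - (-4 - 2*208) = 95*(2*I*√13) - (-4 - 416) = 190*I*√13 - 1*(-420) = 190*I*√13 + 420 = 420 + 190*I*√13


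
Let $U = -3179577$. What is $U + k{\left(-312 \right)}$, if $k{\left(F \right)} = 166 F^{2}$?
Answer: $12979527$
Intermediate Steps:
$U + k{\left(-312 \right)} = -3179577 + 166 \left(-312\right)^{2} = -3179577 + 166 \cdot 97344 = -3179577 + 16159104 = 12979527$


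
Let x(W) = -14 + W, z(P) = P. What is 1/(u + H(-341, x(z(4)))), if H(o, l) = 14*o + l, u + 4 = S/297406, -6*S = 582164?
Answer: -446109/2136115433 ≈ -0.00020884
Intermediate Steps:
S = -291082/3 (S = -⅙*582164 = -291082/3 ≈ -97027.)
u = -1929977/446109 (u = -4 - 291082/3/297406 = -4 - 291082/3*1/297406 = -4 - 145541/446109 = -1929977/446109 ≈ -4.3262)
H(o, l) = l + 14*o
1/(u + H(-341, x(z(4)))) = 1/(-1929977/446109 + ((-14 + 4) + 14*(-341))) = 1/(-1929977/446109 + (-10 - 4774)) = 1/(-1929977/446109 - 4784) = 1/(-2136115433/446109) = -446109/2136115433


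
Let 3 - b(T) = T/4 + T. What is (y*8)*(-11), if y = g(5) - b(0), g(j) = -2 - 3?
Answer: 704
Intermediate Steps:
g(j) = -5
b(T) = 3 - 5*T/4 (b(T) = 3 - (T/4 + T) = 3 - 5*T/4)
y = -8 (y = -5 - (3 - 5/4*0) = -5 - (3 + 0) = -5 - 1*3 = -5 - 3 = -8)
(y*8)*(-11) = -8*8*(-11) = -64*(-11) = 704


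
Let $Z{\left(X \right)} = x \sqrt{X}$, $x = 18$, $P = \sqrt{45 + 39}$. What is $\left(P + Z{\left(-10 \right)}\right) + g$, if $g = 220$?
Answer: $220 + 2 \sqrt{21} + 18 i \sqrt{10} \approx 229.17 + 56.921 i$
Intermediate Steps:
$P = 2 \sqrt{21}$ ($P = \sqrt{84} = 2 \sqrt{21} \approx 9.1651$)
$Z{\left(X \right)} = 18 \sqrt{X}$
$\left(P + Z{\left(-10 \right)}\right) + g = \left(2 \sqrt{21} + 18 \sqrt{-10}\right) + 220 = \left(2 \sqrt{21} + 18 i \sqrt{10}\right) + 220 = 220 + 2 \sqrt{21} + 18 i \sqrt{10}$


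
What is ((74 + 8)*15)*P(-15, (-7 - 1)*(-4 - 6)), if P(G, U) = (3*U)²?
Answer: 70848000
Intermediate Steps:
P(G, U) = 9*U²
((74 + 8)*15)*P(-15, (-7 - 1)*(-4 - 6)) = ((74 + 8)*15)*(9*((-7 - 1)*(-4 - 6))²) = (82*15)*(9*(-8*(-10))²) = 1230*(9*80²) = 1230*(9*6400) = 1230*57600 = 70848000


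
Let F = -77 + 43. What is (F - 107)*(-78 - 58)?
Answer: 19176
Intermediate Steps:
F = -34
(F - 107)*(-78 - 58) = (-34 - 107)*(-78 - 58) = -141*(-136) = 19176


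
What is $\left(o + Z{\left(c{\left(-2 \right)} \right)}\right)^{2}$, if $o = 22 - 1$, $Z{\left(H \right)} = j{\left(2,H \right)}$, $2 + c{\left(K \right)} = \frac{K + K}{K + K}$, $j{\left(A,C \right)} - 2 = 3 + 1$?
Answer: $729$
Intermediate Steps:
$j{\left(A,C \right)} = 6$ ($j{\left(A,C \right)} = 2 + \left(3 + 1\right) = 2 + 4 = 6$)
$c{\left(K \right)} = -1$ ($c{\left(K \right)} = -2 + \frac{K + K}{K + K} = -2 + \frac{2 K}{2 K} = -2 + 2 K \frac{1}{2 K} = -2 + 1 = -1$)
$Z{\left(H \right)} = 6$
$o = 21$
$\left(o + Z{\left(c{\left(-2 \right)} \right)}\right)^{2} = \left(21 + 6\right)^{2} = 27^{2} = 729$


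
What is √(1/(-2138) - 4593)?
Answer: I*√20994807230/2138 ≈ 67.772*I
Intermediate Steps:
√(1/(-2138) - 4593) = √(-1/2138 - 4593) = √(-9819835/2138) = I*√20994807230/2138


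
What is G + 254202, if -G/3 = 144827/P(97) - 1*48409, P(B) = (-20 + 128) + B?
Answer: 81448464/205 ≈ 3.9731e+5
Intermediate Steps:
P(B) = 108 + B
G = 29337054/205 (G = -3*(144827/(108 + 97) - 1*48409) = -3*(144827/205 - 48409) = -3*(-9779018/205) = 29337054/205 ≈ 1.4311e+5)
G + 254202 = 29337054/205 + 254202 = 81448464/205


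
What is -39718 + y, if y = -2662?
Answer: -42380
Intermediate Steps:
-39718 + y = -39718 - 2662 = -42380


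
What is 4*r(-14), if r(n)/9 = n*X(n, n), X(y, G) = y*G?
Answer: -98784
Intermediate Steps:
X(y, G) = G*y
r(n) = 9*n³ (r(n) = 9*(n*(n*n)) = 9*(n*n²) = 9*n³)
4*r(-14) = 4*(9*(-14)³) = 4*(9*(-2744)) = 4*(-24696) = -98784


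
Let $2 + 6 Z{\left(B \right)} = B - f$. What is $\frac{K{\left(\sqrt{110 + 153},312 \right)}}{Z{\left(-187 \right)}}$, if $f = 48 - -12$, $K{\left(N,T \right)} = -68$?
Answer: $\frac{136}{83} \approx 1.6386$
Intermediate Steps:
$f = 60$ ($f = 48 + 12 = 60$)
$Z{\left(B \right)} = - \frac{31}{3} + \frac{B}{6}$ ($Z{\left(B \right)} = - \frac{1}{3} + \frac{B - 60}{6} = - \frac{1}{3} + \frac{-60 + B}{6} = - \frac{1}{3} + \left(-10 + \frac{B}{6}\right) = - \frac{31}{3} + \frac{B}{6}$)
$\frac{K{\left(\sqrt{110 + 153},312 \right)}}{Z{\left(-187 \right)}} = - \frac{68}{- \frac{31}{3} + \frac{1}{6} \left(-187\right)} = - \frac{68}{- \frac{31}{3} - \frac{187}{6}} = - \frac{68}{- \frac{83}{2}} = \left(-68\right) \left(- \frac{2}{83}\right) = \frac{136}{83}$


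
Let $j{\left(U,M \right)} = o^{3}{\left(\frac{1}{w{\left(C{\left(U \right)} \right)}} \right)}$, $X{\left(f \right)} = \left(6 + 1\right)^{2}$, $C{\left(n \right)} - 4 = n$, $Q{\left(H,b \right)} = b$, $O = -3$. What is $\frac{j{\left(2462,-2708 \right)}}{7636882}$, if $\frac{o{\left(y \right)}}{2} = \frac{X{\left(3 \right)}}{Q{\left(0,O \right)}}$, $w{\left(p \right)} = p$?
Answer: $- \frac{470596}{103097907} \approx -0.0045646$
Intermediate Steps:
$C{\left(n \right)} = 4 + n$
$X{\left(f \right)} = 49$ ($X{\left(f \right)} = 7^{2} = 49$)
$o{\left(y \right)} = - \frac{98}{3}$ ($o{\left(y \right)} = 2 \frac{49}{-3} = 2 \cdot 49 \left(- \frac{1}{3}\right) = 2 \left(- \frac{49}{3}\right) = - \frac{98}{3}$)
$j{\left(U,M \right)} = - \frac{941192}{27}$ ($j{\left(U,M \right)} = \left(- \frac{98}{3}\right)^{3} = - \frac{941192}{27}$)
$\frac{j{\left(2462,-2708 \right)}}{7636882} = - \frac{941192}{27 \cdot 7636882} = \left(- \frac{941192}{27}\right) \frac{1}{7636882} = - \frac{470596}{103097907}$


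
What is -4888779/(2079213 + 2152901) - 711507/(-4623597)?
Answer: -6530855060755/6522529864686 ≈ -1.0013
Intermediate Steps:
-4888779/(2079213 + 2152901) - 711507/(-4623597) = -4888779/4232114 - 711507*(-1/4623597) = -4888779*1/4232114 + 237169/1541199 = -4888779/4232114 + 237169/1541199 = -6530855060755/6522529864686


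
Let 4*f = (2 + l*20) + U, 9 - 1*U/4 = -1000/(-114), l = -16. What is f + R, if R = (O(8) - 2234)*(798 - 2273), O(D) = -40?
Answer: 382364063/114 ≈ 3.3541e+6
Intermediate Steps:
R = 3354150 (R = (-40 - 2234)*(798 - 2273) = -2274*(-1475) = 3354150)
U = 52/57 (U = 36 - (-4000)/(-114) = 36 - (-4000)*(-1)/114 = 36 - 4*500/57 = 36 - 2000/57 = 52/57 ≈ 0.91228)
f = -9037/114 (f = ((2 - 16*20) + 52/57)/4 = ((2 - 320) + 52/57)/4 = (-318 + 52/57)/4 = (1/4)*(-18074/57) = -9037/114 ≈ -79.272)
f + R = -9037/114 + 3354150 = 382364063/114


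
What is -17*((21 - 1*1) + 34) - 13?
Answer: -931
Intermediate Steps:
-17*((21 - 1*1) + 34) - 13 = -17*((21 - 1) + 34) - 13 = -17*(20 + 34) - 13 = -17*54 - 13 = -918 - 13 = -931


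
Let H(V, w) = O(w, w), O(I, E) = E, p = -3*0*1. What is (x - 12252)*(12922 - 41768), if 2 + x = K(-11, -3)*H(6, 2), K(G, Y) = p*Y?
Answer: 353478884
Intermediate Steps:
p = 0 (p = 0*1 = 0)
H(V, w) = w
K(G, Y) = 0 (K(G, Y) = 0*Y = 0)
x = -2 (x = -2 + 0*2 = -2 + 0 = -2)
(x - 12252)*(12922 - 41768) = (-2 - 12252)*(12922 - 41768) = -12254*(-28846) = 353478884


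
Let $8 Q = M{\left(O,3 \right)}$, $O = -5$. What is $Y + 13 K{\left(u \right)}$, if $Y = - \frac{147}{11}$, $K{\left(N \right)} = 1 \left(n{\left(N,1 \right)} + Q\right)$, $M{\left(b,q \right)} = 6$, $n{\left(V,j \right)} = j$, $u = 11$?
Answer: $\frac{413}{44} \approx 9.3864$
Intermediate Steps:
$Q = \frac{3}{4}$ ($Q = \frac{1}{8} \cdot 6 = \frac{3}{4} \approx 0.75$)
$K{\left(N \right)} = \frac{7}{4}$ ($K{\left(N \right)} = 1 \left(1 + \frac{3}{4}\right) = 1 \cdot \frac{7}{4} = \frac{7}{4}$)
$Y = - \frac{147}{11}$ ($Y = \left(-147\right) \frac{1}{11} = - \frac{147}{11} \approx -13.364$)
$Y + 13 K{\left(u \right)} = - \frac{147}{11} + 13 \cdot \frac{7}{4} = - \frac{147}{11} + \frac{91}{4} = \frac{413}{44}$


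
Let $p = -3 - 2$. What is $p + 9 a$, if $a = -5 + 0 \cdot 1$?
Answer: $-50$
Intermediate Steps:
$a = -5$ ($a = -5 + 0 = -5$)
$p = -5$ ($p = -3 - 2 = -5$)
$p + 9 a = -5 + 9 \left(-5\right) = -5 - 45 = -50$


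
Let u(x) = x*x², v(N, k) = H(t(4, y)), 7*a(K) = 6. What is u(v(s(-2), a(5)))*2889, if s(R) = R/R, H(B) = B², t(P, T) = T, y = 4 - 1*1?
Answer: 2106081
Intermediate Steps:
y = 3 (y = 4 - 1 = 3)
a(K) = 6/7 (a(K) = (⅐)*6 = 6/7)
s(R) = 1
v(N, k) = 9 (v(N, k) = 3² = 9)
u(x) = x³
u(v(s(-2), a(5)))*2889 = 9³*2889 = 729*2889 = 2106081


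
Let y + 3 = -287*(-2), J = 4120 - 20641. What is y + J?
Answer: -15950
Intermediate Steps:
J = -16521
y = 571 (y = -3 - 287*(-2) = -3 + 574 = 571)
y + J = 571 - 16521 = -15950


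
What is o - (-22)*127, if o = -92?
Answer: 2702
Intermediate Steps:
o - (-22)*127 = -92 - (-22)*127 = -92 - 22*(-127) = -92 + 2794 = 2702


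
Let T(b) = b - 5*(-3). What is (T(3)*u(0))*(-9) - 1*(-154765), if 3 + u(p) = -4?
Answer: 155899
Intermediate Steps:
T(b) = 15 + b (T(b) = b + 15 = 15 + b)
u(p) = -7 (u(p) = -3 - 4 = -7)
(T(3)*u(0))*(-9) - 1*(-154765) = ((15 + 3)*(-7))*(-9) - 1*(-154765) = (18*(-7))*(-9) + 154765 = -126*(-9) + 154765 = 1134 + 154765 = 155899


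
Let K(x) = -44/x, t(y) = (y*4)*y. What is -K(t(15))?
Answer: 11/225 ≈ 0.048889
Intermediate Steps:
t(y) = 4*y² (t(y) = (4*y)*y = 4*y²)
-K(t(15)) = -(-44)/(4*15²) = -(-44)/(4*225) = -(-44)/900 = -1*(-11/225) = 11/225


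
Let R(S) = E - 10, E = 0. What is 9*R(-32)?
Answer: -90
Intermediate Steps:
R(S) = -10 (R(S) = 0 - 10 = -10)
9*R(-32) = 9*(-10) = -90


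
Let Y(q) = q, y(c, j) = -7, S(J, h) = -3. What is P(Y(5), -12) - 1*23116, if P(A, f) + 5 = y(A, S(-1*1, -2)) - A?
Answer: -23133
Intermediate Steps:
P(A, f) = -12 - A (P(A, f) = -5 + (-7 - A) = -12 - A)
P(Y(5), -12) - 1*23116 = (-12 - 1*5) - 1*23116 = (-12 - 5) - 23116 = -17 - 23116 = -23133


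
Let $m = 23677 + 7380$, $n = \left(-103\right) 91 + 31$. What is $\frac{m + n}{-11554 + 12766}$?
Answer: $\frac{215}{12} \approx 17.917$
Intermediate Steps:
$n = -9342$ ($n = -9373 + 31 = -9342$)
$m = 31057$
$\frac{m + n}{-11554 + 12766} = \frac{31057 - 9342}{-11554 + 12766} = \frac{21715}{1212} = 21715 \cdot \frac{1}{1212} = \frac{215}{12}$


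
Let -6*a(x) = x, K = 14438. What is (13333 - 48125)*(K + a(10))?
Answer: -1506806728/3 ≈ -5.0227e+8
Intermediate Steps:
a(x) = -x/6
(13333 - 48125)*(K + a(10)) = (13333 - 48125)*(14438 - ⅙*10) = -34792*(14438 - 5/3) = -34792*43309/3 = -1506806728/3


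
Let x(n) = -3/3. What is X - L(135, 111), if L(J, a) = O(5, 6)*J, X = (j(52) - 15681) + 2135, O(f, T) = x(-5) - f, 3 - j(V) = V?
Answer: -12785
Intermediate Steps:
x(n) = -1 (x(n) = -3*⅓ = -1)
j(V) = 3 - V
O(f, T) = -1 - f
X = -13595 (X = ((3 - 1*52) - 15681) + 2135 = ((3 - 52) - 15681) + 2135 = (-49 - 15681) + 2135 = -15730 + 2135 = -13595)
L(J, a) = -6*J (L(J, a) = (-1 - 1*5)*J = (-1 - 5)*J = -6*J)
X - L(135, 111) = -13595 - (-6)*135 = -13595 - 1*(-810) = -13595 + 810 = -12785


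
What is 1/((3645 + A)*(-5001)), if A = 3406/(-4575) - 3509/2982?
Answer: -1515850/27617327295987 ≈ -5.4888e-8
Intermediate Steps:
A = -2912263/1515850 (A = 3406*(-1/4575) - 3509*1/2982 = -3406/4575 - 3509/2982 = -2912263/1515850 ≈ -1.9212)
1/((3645 + A)*(-5001)) = 1/((3645 - 2912263/1515850)*(-5001)) = -1/5001/(5522360987/1515850) = (1515850/5522360987)*(-1/5001) = -1515850/27617327295987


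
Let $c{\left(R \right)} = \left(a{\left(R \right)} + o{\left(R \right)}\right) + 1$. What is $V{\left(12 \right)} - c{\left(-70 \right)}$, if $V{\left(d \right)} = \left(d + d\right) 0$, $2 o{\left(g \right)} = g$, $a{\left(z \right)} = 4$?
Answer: $30$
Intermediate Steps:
$o{\left(g \right)} = \frac{g}{2}$
$V{\left(d \right)} = 0$ ($V{\left(d \right)} = 2 d 0 = 0$)
$c{\left(R \right)} = 5 + \frac{R}{2}$ ($c{\left(R \right)} = \left(4 + \frac{R}{2}\right) + 1 = 5 + \frac{R}{2}$)
$V{\left(12 \right)} - c{\left(-70 \right)} = 0 - \left(5 + \frac{1}{2} \left(-70\right)\right) = 0 - \left(5 - 35\right) = 0 - -30 = 0 + 30 = 30$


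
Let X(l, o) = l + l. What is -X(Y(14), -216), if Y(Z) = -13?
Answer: 26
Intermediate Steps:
X(l, o) = 2*l
-X(Y(14), -216) = -2*(-13) = -1*(-26) = 26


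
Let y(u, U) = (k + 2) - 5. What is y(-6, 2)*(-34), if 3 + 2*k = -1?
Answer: 170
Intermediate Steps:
k = -2 (k = -3/2 + (1/2)*(-1) = -3/2 - 1/2 = -2)
y(u, U) = -5 (y(u, U) = (-2 + 2) - 5 = 0 - 5 = -5)
y(-6, 2)*(-34) = -5*(-34) = 170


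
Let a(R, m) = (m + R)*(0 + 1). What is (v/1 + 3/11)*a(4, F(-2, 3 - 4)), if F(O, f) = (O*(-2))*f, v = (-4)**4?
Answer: 0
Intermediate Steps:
v = 256
F(O, f) = -2*O*f (F(O, f) = (-2*O)*f = -2*O*f)
a(R, m) = R + m (a(R, m) = (R + m)*1 = R + m)
(v/1 + 3/11)*a(4, F(-2, 3 - 4)) = (256/1 + 3/11)*(4 - 2*(-2)*(3 - 4)) = (256*1 + 3*(1/11))*(4 - 2*(-2)*(-1)) = (256 + 3/11)*(4 - 4) = (2819/11)*0 = 0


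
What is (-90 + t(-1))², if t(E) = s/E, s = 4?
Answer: 8836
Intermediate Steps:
t(E) = 4/E
(-90 + t(-1))² = (-90 + 4/(-1))² = (-90 + 4*(-1))² = (-90 - 4)² = (-94)² = 8836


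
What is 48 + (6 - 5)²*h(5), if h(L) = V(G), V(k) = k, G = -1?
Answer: 47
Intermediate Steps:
h(L) = -1
48 + (6 - 5)²*h(5) = 48 + (6 - 5)²*(-1) = 48 + 1²*(-1) = 48 + 1*(-1) = 48 - 1 = 47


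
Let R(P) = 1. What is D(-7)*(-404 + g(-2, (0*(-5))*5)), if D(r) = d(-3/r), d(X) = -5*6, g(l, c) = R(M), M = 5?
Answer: 12090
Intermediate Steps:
g(l, c) = 1
d(X) = -30
D(r) = -30
D(-7)*(-404 + g(-2, (0*(-5))*5)) = -30*(-404 + 1) = -30*(-403) = 12090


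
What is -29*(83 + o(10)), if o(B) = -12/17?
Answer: -40571/17 ≈ -2386.5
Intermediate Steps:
o(B) = -12/17 (o(B) = -12*1/17 = -12/17)
-29*(83 + o(10)) = -29*(83 - 12/17) = -29*1399/17 = -40571/17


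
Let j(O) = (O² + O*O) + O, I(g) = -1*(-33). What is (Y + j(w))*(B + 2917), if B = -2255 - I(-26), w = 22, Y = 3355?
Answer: 2733005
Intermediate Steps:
I(g) = 33
j(O) = O + 2*O² (j(O) = (O² + O²) + O = 2*O² + O = O + 2*O²)
B = -2288 (B = -2255 - 1*33 = -2255 - 33 = -2288)
(Y + j(w))*(B + 2917) = (3355 + 22*(1 + 2*22))*(-2288 + 2917) = (3355 + 22*(1 + 44))*629 = (3355 + 22*45)*629 = (3355 + 990)*629 = 4345*629 = 2733005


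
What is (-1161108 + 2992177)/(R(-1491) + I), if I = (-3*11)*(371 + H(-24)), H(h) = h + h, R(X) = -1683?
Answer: -1831069/12342 ≈ -148.36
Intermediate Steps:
H(h) = 2*h
I = -10659 (I = (-3*11)*(371 + 2*(-24)) = -33*(371 - 48) = -33*323 = -10659)
(-1161108 + 2992177)/(R(-1491) + I) = (-1161108 + 2992177)/(-1683 - 10659) = 1831069/(-12342) = 1831069*(-1/12342) = -1831069/12342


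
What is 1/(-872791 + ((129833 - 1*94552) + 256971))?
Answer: -1/580539 ≈ -1.7225e-6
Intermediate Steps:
1/(-872791 + ((129833 - 1*94552) + 256971)) = 1/(-872791 + ((129833 - 94552) + 256971)) = 1/(-872791 + (35281 + 256971)) = 1/(-872791 + 292252) = 1/(-580539) = -1/580539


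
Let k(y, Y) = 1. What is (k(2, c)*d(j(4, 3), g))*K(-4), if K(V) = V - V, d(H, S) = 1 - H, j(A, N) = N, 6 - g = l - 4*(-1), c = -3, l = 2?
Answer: 0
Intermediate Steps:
g = 0 (g = 6 - (2 - 4*(-1)) = 6 - (2 + 4) = 6 - 1*6 = 6 - 6 = 0)
K(V) = 0
(k(2, c)*d(j(4, 3), g))*K(-4) = (1*(1 - 1*3))*0 = (1*(1 - 3))*0 = (1*(-2))*0 = -2*0 = 0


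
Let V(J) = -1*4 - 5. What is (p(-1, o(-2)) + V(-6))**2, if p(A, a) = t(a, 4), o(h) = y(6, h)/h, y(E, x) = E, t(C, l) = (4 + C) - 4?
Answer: 144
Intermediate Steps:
t(C, l) = C
V(J) = -9 (V(J) = -4 - 5 = -9)
o(h) = 6/h
p(A, a) = a
(p(-1, o(-2)) + V(-6))**2 = (6/(-2) - 9)**2 = (6*(-1/2) - 9)**2 = (-3 - 9)**2 = (-12)**2 = 144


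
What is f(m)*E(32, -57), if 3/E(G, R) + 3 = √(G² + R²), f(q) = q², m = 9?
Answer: 729/4264 + 243*√4273/4264 ≈ 3.8962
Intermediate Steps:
E(G, R) = 3/(-3 + √(G² + R²))
f(m)*E(32, -57) = 9²*(3/(-3 + √(32² + (-57)²))) = 81*(3/(-3 + √(1024 + 3249))) = 81*(3/(-3 + √4273)) = 243/(-3 + √4273)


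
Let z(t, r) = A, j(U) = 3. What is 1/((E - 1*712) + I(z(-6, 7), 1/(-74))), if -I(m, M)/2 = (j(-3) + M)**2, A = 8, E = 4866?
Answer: 2738/11324811 ≈ 0.00024177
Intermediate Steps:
z(t, r) = 8
I(m, M) = -2*(3 + M)**2
1/((E - 1*712) + I(z(-6, 7), 1/(-74))) = 1/((4866 - 1*712) - 2*(3 + 1/(-74))**2) = 1/((4866 - 712) - 2*(3 - 1/74)**2) = 1/(4154 - 2*(221/74)**2) = 1/(4154 - 2*48841/5476) = 1/(4154 - 48841/2738) = 1/(11324811/2738) = 2738/11324811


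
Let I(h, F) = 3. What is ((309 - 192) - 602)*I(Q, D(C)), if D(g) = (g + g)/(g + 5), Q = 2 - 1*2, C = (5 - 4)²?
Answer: -1455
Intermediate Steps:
C = 1 (C = 1² = 1)
Q = 0 (Q = 2 - 2 = 0)
D(g) = 2*g/(5 + g) (D(g) = (2*g)/(5 + g) = 2*g/(5 + g))
((309 - 192) - 602)*I(Q, D(C)) = ((309 - 192) - 602)*3 = (117 - 602)*3 = -485*3 = -1455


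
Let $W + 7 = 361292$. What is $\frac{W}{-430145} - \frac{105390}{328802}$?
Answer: $- \frac{16412421212}{14143253629} \approx -1.1604$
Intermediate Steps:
$W = 361285$ ($W = -7 + 361292 = 361285$)
$\frac{W}{-430145} - \frac{105390}{328802} = \frac{361285}{-430145} - \frac{105390}{328802} = 361285 \left(- \frac{1}{430145}\right) - \frac{52695}{164401} = - \frac{72257}{86029} - \frac{52695}{164401} = - \frac{16412421212}{14143253629}$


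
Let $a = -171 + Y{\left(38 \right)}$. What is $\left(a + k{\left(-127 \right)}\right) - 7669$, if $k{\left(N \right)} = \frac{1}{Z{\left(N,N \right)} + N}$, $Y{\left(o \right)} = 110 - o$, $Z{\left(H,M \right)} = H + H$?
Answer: $- \frac{2959609}{381} \approx -7768.0$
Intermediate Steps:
$Z{\left(H,M \right)} = 2 H$
$k{\left(N \right)} = \frac{1}{3 N}$ ($k{\left(N \right)} = \frac{1}{2 N + N} = \frac{1}{3 N}$)
$a = -99$ ($a = -171 + \left(110 - 38\right) = -171 + 72 = -99$)
$\left(a + k{\left(-127 \right)}\right) - 7669 = \left(-99 + \frac{1}{3 \left(-127\right)}\right) - 7669 = \left(-99 + \frac{1}{3} \left(- \frac{1}{127}\right)\right) - 7669 = \left(-99 - \frac{1}{381}\right) - 7669 = - \frac{37720}{381} - 7669 = - \frac{2959609}{381}$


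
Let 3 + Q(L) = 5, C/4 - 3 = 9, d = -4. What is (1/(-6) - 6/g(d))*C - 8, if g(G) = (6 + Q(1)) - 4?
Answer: -88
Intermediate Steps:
C = 48 (C = 12 + 4*9 = 12 + 36 = 48)
Q(L) = 2 (Q(L) = -3 + 5 = 2)
g(G) = 4 (g(G) = (6 + 2) - 4 = 8 - 4 = 4)
(1/(-6) - 6/g(d))*C - 8 = (1/(-6) - 6/4)*48 - 8 = (1*(-1/6) - 6*1/4)*48 - 8 = (-1/6 - 3/2)*48 - 8 = -5/3*48 - 8 = -80 - 8 = -88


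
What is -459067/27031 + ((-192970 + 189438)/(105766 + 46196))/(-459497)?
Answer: -16027425200710573/943734426327267 ≈ -16.983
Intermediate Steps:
-459067/27031 + ((-192970 + 189438)/(105766 + 46196))/(-459497) = -459067*1/27031 - 3532/151962*(-1/459497) = -459067/27031 - 3532*1/151962*(-1/459497) = -459067/27031 - 1766/75981*(-1/459497) = -459067/27031 + 1766/34913041557 = -16027425200710573/943734426327267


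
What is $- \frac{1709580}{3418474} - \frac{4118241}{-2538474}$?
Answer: $\frac{1623062567219}{1446284561446} \approx 1.1222$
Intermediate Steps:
$- \frac{1709580}{3418474} - \frac{4118241}{-2538474} = \left(-1709580\right) \frac{1}{3418474} - - \frac{1372747}{846158} = - \frac{854790}{1709237} + \frac{1372747}{846158} = \frac{1623062567219}{1446284561446}$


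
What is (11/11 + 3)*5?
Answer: 20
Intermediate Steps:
(11/11 + 3)*5 = (11*(1/11) + 3)*5 = (1 + 3)*5 = 4*5 = 20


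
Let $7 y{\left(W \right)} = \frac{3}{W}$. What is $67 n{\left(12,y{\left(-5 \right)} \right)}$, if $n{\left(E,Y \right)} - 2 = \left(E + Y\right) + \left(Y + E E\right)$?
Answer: $\frac{370108}{35} \approx 10575.0$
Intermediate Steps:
$y{\left(W \right)} = \frac{3}{7 W}$ ($y{\left(W \right)} = \frac{3 \frac{1}{W}}{7} = \frac{3}{7 W}$)
$n{\left(E,Y \right)} = 2 + E + E^{2} + 2 Y$ ($n{\left(E,Y \right)} = 2 + \left(\left(E + Y\right) + \left(Y + E E\right)\right) = 2 + \left(\left(E + Y\right) + \left(Y + E^{2}\right)\right) = 2 + \left(E + E^{2} + 2 Y\right) = 2 + E + E^{2} + 2 Y$)
$67 n{\left(12,y{\left(-5 \right)} \right)} = 67 \left(2 + 12 + 12^{2} + 2 \frac{3}{7 \left(-5\right)}\right) = 67 \left(2 + 12 + 144 + 2 \cdot \frac{3}{7} \left(- \frac{1}{5}\right)\right) = 67 \left(2 + 12 + 144 + 2 \left(- \frac{3}{35}\right)\right) = 67 \left(2 + 12 + 144 - \frac{6}{35}\right) = 67 \cdot \frac{5524}{35} = \frac{370108}{35}$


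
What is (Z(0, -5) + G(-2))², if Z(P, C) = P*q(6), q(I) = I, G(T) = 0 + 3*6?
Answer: 324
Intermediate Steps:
G(T) = 18 (G(T) = 0 + 18 = 18)
Z(P, C) = 6*P (Z(P, C) = P*6 = 6*P)
(Z(0, -5) + G(-2))² = (6*0 + 18)² = (0 + 18)² = 18² = 324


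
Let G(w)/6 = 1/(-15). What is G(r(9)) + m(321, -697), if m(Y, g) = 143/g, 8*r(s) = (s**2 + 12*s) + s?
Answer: -2109/3485 ≈ -0.60516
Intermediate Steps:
r(s) = s**2/8 + 13*s/8 (r(s) = ((s**2 + 12*s) + s)/8 = (s**2 + 13*s)/8 = s**2/8 + 13*s/8)
G(w) = -2/5 (G(w) = 6/(-15) = 6*(-1/15) = -2/5)
G(r(9)) + m(321, -697) = -2/5 + 143/(-697) = -2/5 + 143*(-1/697) = -2/5 - 143/697 = -2109/3485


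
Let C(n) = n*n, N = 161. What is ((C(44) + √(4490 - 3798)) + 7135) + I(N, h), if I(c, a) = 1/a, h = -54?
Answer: 489833/54 + 2*√173 ≈ 9097.3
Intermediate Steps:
C(n) = n²
((C(44) + √(4490 - 3798)) + 7135) + I(N, h) = ((44² + √(4490 - 3798)) + 7135) + 1/(-54) = ((1936 + √692) + 7135) - 1/54 = ((1936 + 2*√173) + 7135) - 1/54 = (9071 + 2*√173) - 1/54 = 489833/54 + 2*√173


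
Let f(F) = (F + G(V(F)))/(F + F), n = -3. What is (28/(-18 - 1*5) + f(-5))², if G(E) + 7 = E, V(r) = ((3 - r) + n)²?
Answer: 335241/52900 ≈ 6.3373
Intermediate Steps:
V(r) = r² (V(r) = ((3 - r) - 3)² = (-r)² = r²)
G(E) = -7 + E
f(F) = (-7 + F + F²)/(2*F) (f(F) = (F + (-7 + F²))/(F + F) = (-7 + F + F²)/((2*F)) = (-7 + F + F²)*(1/(2*F)) = (-7 + F + F²)/(2*F))
(28/(-18 - 1*5) + f(-5))² = (28/(-18 - 1*5) + (½)*(-7 - 5 + (-5)²)/(-5))² = (28/(-18 - 5) + (½)*(-⅕)*(-7 - 5 + 25))² = (28/(-23) + (½)*(-⅕)*13)² = (28*(-1/23) - 13/10)² = (-28/23 - 13/10)² = (-579/230)² = 335241/52900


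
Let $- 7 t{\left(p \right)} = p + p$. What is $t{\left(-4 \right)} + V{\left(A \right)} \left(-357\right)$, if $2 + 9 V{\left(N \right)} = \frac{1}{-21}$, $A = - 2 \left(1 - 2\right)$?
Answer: $\frac{5189}{63} \approx 82.365$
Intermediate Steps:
$t{\left(p \right)} = - \frac{2 p}{7}$ ($t{\left(p \right)} = - \frac{p + p}{7} = - \frac{2 p}{7}$)
$A = 2$ ($A = \left(-2\right) \left(-1\right) = 2$)
$V{\left(N \right)} = - \frac{43}{189}$ ($V{\left(N \right)} = - \frac{2}{9} + \frac{1}{9 \left(-21\right)} = - \frac{2}{9} + \frac{1}{9} \left(- \frac{1}{21}\right) = - \frac{2}{9} - \frac{1}{189} = - \frac{43}{189}$)
$t{\left(-4 \right)} + V{\left(A \right)} \left(-357\right) = \left(- \frac{2}{7}\right) \left(-4\right) - - \frac{731}{9} = \frac{8}{7} + \frac{731}{9} = \frac{5189}{63}$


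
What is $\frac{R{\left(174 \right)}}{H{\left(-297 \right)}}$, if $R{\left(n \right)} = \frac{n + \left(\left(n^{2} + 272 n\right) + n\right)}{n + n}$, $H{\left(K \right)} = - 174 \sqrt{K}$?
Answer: $\frac{112 i \sqrt{33}}{8613} \approx 0.0747 i$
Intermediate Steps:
$R{\left(n \right)} = \frac{n^{2} + 274 n}{2 n}$ ($R{\left(n \right)} = \frac{n + \left(n^{2} + 273 n\right)}{2 n} = \left(n^{2} + 274 n\right) \frac{1}{2 n} = \frac{n^{2} + 274 n}{2 n}$)
$\frac{R{\left(174 \right)}}{H{\left(-297 \right)}} = \frac{137 + \frac{1}{2} \cdot 174}{\left(-174\right) \sqrt{-297}} = \frac{137 + 87}{\left(-174\right) 3 i \sqrt{33}} = \frac{224}{\left(-522\right) i \sqrt{33}} = 224 \frac{i \sqrt{33}}{17226} = \frac{112 i \sqrt{33}}{8613}$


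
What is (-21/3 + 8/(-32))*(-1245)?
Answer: 36105/4 ≈ 9026.3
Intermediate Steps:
(-21/3 + 8/(-32))*(-1245) = (-21*1/3 + 8*(-1/32))*(-1245) = (-7 - 1/4)*(-1245) = -29/4*(-1245) = 36105/4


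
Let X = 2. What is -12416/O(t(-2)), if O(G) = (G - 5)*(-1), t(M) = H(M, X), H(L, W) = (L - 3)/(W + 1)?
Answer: -9312/5 ≈ -1862.4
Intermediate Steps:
H(L, W) = (-3 + L)/(1 + W)
t(M) = -1 + M/3 (t(M) = (-3 + M)/(1 + 2) = (-3 + M)/3 = -1 + M/3)
O(G) = 5 - G (O(G) = (-5 + G)*(-1) = 5 - G)
-12416/O(t(-2)) = -12416/(5 - (-1 + (1/3)*(-2))) = -12416/(5 - (-1 - 2/3)) = -12416/(5 - 1*(-5/3)) = -12416/(5 + 5/3) = -12416/20/3 = -12416*3/20 = -9312/5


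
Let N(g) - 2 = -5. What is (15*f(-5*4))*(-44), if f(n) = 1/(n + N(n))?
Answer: 660/23 ≈ 28.696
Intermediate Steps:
N(g) = -3 (N(g) = 2 - 5 = -3)
f(n) = 1/(-3 + n) (f(n) = 1/(n - 3) = 1/(-3 + n))
(15*f(-5*4))*(-44) = (15/(-3 - 5*4))*(-44) = (15/(-3 - 20))*(-44) = (15/(-23))*(-44) = (15*(-1/23))*(-44) = -15/23*(-44) = 660/23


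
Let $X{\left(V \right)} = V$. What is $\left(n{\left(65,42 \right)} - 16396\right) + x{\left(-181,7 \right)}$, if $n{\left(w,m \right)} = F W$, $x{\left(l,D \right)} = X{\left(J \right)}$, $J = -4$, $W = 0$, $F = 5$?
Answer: $-16400$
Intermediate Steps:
$x{\left(l,D \right)} = -4$
$n{\left(w,m \right)} = 0$ ($n{\left(w,m \right)} = 5 \cdot 0 = 0$)
$\left(n{\left(65,42 \right)} - 16396\right) + x{\left(-181,7 \right)} = \left(0 - 16396\right) - 4 = -16396 - 4 = -16400$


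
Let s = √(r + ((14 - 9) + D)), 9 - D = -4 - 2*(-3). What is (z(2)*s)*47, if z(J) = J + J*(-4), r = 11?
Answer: -282*√23 ≈ -1352.4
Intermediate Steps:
D = 7 (D = 9 - (-4 - 2*(-3)) = 9 - (-4 + 6) = 9 - 1*2 = 9 - 2 = 7)
s = √23 (s = √(11 + ((14 - 9) + 7)) = √(11 + (5 + 7)) = √(11 + 12) = √23 ≈ 4.7958)
z(J) = -3*J (z(J) = J - 4*J = -3*J)
(z(2)*s)*47 = ((-3*2)*√23)*47 = -6*√23*47 = -282*√23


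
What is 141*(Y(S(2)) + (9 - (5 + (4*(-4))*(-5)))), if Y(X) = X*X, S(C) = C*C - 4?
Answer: -10716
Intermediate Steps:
S(C) = -4 + C² (S(C) = C² - 4 = -4 + C²)
Y(X) = X²
141*(Y(S(2)) + (9 - (5 + (4*(-4))*(-5)))) = 141*((-4 + 2²)² + (9 - (5 + (4*(-4))*(-5)))) = 141*((-4 + 4)² + (9 - (5 - 16*(-5)))) = 141*(0² + (9 - (5 + 80))) = 141*(0 + (9 - 1*85)) = 141*(0 + (9 - 85)) = 141*(0 - 76) = 141*(-76) = -10716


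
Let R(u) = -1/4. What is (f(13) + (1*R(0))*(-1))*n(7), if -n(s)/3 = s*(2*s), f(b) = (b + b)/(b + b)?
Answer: -735/2 ≈ -367.50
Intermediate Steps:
R(u) = -¼ (R(u) = -1*¼ = -¼)
f(b) = 1 (f(b) = (2*b)/((2*b)) = (2*b)*(1/(2*b)) = 1)
n(s) = -6*s² (n(s) = -3*s*2*s = -6*s²)
(f(13) + (1*R(0))*(-1))*n(7) = (1 + (1*(-¼))*(-1))*(-6*7²) = (1 - ¼*(-1))*(-6*49) = (1 + ¼)*(-294) = (5/4)*(-294) = -735/2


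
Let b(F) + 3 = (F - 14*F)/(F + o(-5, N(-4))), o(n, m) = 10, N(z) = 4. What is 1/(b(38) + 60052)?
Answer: 24/1440929 ≈ 1.6656e-5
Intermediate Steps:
b(F) = -3 - 13*F/(10 + F) (b(F) = -3 + (F - 14*F)/(F + 10) = -3 + (-13*F)/(10 + F) = -3 - 13*F/(10 + F))
1/(b(38) + 60052) = 1/(2*(-15 - 8*38)/(10 + 38) + 60052) = 1/(2*(-15 - 304)/48 + 60052) = 1/(2*(1/48)*(-319) + 60052) = 1/(-319/24 + 60052) = 1/(1440929/24) = 24/1440929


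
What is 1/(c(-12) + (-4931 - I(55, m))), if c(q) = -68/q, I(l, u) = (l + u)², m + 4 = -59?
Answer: -3/14968 ≈ -0.00020043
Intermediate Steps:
m = -63 (m = -4 - 59 = -63)
1/(c(-12) + (-4931 - I(55, m))) = 1/(-68/(-12) + (-4931 - (55 - 63)²)) = 1/(-68*(-1/12) + (-4931 - 1*(-8)²)) = 1/(17/3 + (-4931 - 1*64)) = 1/(17/3 + (-4931 - 64)) = 1/(17/3 - 4995) = 1/(-14968/3) = -3/14968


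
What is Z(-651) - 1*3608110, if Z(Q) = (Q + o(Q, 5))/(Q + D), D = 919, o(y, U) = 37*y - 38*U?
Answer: -241749602/67 ≈ -3.6082e+6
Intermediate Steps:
o(y, U) = -38*U + 37*y
Z(Q) = (-190 + 38*Q)/(919 + Q) (Z(Q) = (Q + (-38*5 + 37*Q))/(Q + 919) = (Q + (-190 + 37*Q))/(919 + Q) = (-190 + 38*Q)/(919 + Q))
Z(-651) - 1*3608110 = 38*(-5 - 651)/(919 - 651) - 1*3608110 = 38*(-656)/268 - 3608110 = 38*(1/268)*(-656) - 3608110 = -6232/67 - 3608110 = -241749602/67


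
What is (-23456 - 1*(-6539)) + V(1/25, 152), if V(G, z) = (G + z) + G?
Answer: -419123/25 ≈ -16765.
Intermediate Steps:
V(G, z) = z + 2*G
(-23456 - 1*(-6539)) + V(1/25, 152) = (-23456 - 1*(-6539)) + (152 + 2/25) = (-23456 + 6539) + (152 + 2*(1/25)) = -16917 + (152 + 2/25) = -16917 + 3802/25 = -419123/25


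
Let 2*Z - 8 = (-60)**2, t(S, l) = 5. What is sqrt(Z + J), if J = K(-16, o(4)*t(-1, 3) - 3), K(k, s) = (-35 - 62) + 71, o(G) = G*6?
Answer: sqrt(1778) ≈ 42.166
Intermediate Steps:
o(G) = 6*G
Z = 1804 (Z = 4 + (1/2)*(-60)**2 = 4 + (1/2)*3600 = 4 + 1800 = 1804)
K(k, s) = -26 (K(k, s) = -97 + 71 = -26)
J = -26
sqrt(Z + J) = sqrt(1804 - 26) = sqrt(1778)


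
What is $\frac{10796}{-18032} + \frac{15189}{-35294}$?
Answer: $- \frac{11695037}{11364668} \approx -1.0291$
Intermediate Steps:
$\frac{10796}{-18032} + \frac{15189}{-35294} = 10796 \left(- \frac{1}{18032}\right) + 15189 \left(- \frac{1}{35294}\right) = - \frac{2699}{4508} - \frac{15189}{35294} = - \frac{11695037}{11364668}$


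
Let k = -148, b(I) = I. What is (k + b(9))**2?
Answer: 19321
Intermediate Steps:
(k + b(9))**2 = (-148 + 9)**2 = (-139)**2 = 19321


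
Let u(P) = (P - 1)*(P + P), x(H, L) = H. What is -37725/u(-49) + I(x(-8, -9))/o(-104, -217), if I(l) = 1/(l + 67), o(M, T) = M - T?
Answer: -10060307/1306732 ≈ -7.6988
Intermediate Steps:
I(l) = 1/(67 + l)
u(P) = 2*P*(-1 + P) (u(P) = (-1 + P)*(2*P) = 2*P*(-1 + P))
-37725/u(-49) + I(x(-8, -9))/o(-104, -217) = -37725*(-1/(98*(-1 - 49))) + 1/((67 - 8)*(-104 - 1*(-217))) = -37725/(2*(-49)*(-50)) + 1/(59*(-104 + 217)) = -37725/4900 + (1/59)/113 = -37725*1/4900 + (1/59)*(1/113) = -1509/196 + 1/6667 = -10060307/1306732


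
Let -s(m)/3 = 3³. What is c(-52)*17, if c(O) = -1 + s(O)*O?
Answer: 71587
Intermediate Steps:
s(m) = -81 (s(m) = -3*3³ = -3*27 = -81)
c(O) = -1 - 81*O
c(-52)*17 = (-1 - 81*(-52))*17 = (-1 + 4212)*17 = 4211*17 = 71587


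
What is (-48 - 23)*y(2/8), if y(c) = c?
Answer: -71/4 ≈ -17.750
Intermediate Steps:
(-48 - 23)*y(2/8) = (-48 - 23)*(2/8) = -142/8 = -71*¼ = -71/4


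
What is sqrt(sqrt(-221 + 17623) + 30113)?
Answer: sqrt(30113 + sqrt(17402)) ≈ 173.91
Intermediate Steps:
sqrt(sqrt(-221 + 17623) + 30113) = sqrt(sqrt(17402) + 30113) = sqrt(30113 + sqrt(17402))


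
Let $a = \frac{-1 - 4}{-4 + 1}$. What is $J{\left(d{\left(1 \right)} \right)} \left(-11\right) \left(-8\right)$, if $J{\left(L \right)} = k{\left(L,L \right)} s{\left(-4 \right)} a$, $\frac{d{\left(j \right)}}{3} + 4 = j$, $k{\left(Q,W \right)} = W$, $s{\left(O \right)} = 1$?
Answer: $-1320$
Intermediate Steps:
$a = \frac{5}{3}$ ($a = - \frac{5}{-3} = \left(-5\right) \left(- \frac{1}{3}\right) = \frac{5}{3} \approx 1.6667$)
$d{\left(j \right)} = -12 + 3 j$
$J{\left(L \right)} = \frac{5 L}{3}$ ($J{\left(L \right)} = L 1 \cdot \frac{5}{3} = L \frac{5}{3} = \frac{5 L}{3}$)
$J{\left(d{\left(1 \right)} \right)} \left(-11\right) \left(-8\right) = \frac{5 \left(-12 + 3 \cdot 1\right)}{3} \left(-11\right) \left(-8\right) = \frac{5 \left(-12 + 3\right)}{3} \left(-11\right) \left(-8\right) = \frac{5}{3} \left(-9\right) \left(-11\right) \left(-8\right) = \left(-15\right) \left(-11\right) \left(-8\right) = 165 \left(-8\right) = -1320$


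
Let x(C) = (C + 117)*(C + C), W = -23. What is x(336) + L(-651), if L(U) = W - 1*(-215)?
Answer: 304608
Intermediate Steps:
L(U) = 192 (L(U) = -23 - 1*(-215) = -23 + 215 = 192)
x(C) = 2*C*(117 + C) (x(C) = (117 + C)*(2*C) = 2*C*(117 + C))
x(336) + L(-651) = 2*336*(117 + 336) + 192 = 2*336*453 + 192 = 304416 + 192 = 304608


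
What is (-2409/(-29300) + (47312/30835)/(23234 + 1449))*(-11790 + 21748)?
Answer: 1827170393464351/2230023893650 ≈ 819.35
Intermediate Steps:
(-2409/(-29300) + (47312/30835)/(23234 + 1449))*(-11790 + 21748) = (-2409*(-1/29300) + (47312*(1/30835))/24683)*9958 = (2409/29300 + (47312/30835)*(1/24683))*9958 = (2409/29300 + 47312/761100305)*9958 = (366975375269/4460047787300)*9958 = 1827170393464351/2230023893650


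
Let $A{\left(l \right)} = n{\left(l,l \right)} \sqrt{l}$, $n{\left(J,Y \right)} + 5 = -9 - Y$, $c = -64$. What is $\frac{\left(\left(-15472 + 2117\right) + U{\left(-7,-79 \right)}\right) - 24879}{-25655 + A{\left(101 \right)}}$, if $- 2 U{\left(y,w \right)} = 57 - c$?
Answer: $\frac{20683061}{13828280} - \frac{92713 \sqrt{101}}{13828280} \approx 1.4283$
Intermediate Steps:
$U{\left(y,w \right)} = - \frac{121}{2}$ ($U{\left(y,w \right)} = - \frac{57 - -64}{2} = - \frac{57 + 64}{2} = \left(- \frac{1}{2}\right) 121 = - \frac{121}{2}$)
$n{\left(J,Y \right)} = -14 - Y$ ($n{\left(J,Y \right)} = -5 - \left(9 + Y\right) = -14 - Y$)
$A{\left(l \right)} = \sqrt{l} \left(-14 - l\right)$ ($A{\left(l \right)} = \left(-14 - l\right) \sqrt{l} = \sqrt{l} \left(-14 - l\right)$)
$\frac{\left(\left(-15472 + 2117\right) + U{\left(-7,-79 \right)}\right) - 24879}{-25655 + A{\left(101 \right)}} = \frac{\left(\left(-15472 + 2117\right) - \frac{121}{2}\right) - 24879}{-25655 + \sqrt{101} \left(-14 - 101\right)} = \frac{\left(-13355 - \frac{121}{2}\right) - 24879}{-25655 + \sqrt{101} \left(-14 - 101\right)} = \frac{- \frac{26831}{2} - 24879}{-25655 + \sqrt{101} \left(-115\right)} = - \frac{76589}{2 \left(-25655 - 115 \sqrt{101}\right)}$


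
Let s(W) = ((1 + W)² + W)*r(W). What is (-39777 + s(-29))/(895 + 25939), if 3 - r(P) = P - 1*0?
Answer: -15617/26834 ≈ -0.58199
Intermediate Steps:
r(P) = 3 - P (r(P) = 3 - (P - 1*0) = 3 - (P + 0) = 3 - P)
s(W) = (3 - W)*(W + (1 + W)²) (s(W) = ((1 + W)² + W)*(3 - W) = (W + (1 + W)²)*(3 - W) = (3 - W)*(W + (1 + W)²))
(-39777 + s(-29))/(895 + 25939) = (-39777 + (3 - 1*(-29)³ + 8*(-29)))/(895 + 25939) = (-39777 + (3 - 1*(-24389) - 232))/26834 = (-39777 + (3 + 24389 - 232))*(1/26834) = (-39777 + 24160)*(1/26834) = -15617*1/26834 = -15617/26834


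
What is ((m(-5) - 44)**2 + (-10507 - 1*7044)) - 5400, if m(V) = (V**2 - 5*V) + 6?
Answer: -22807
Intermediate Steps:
m(V) = 6 + V**2 - 5*V
((m(-5) - 44)**2 + (-10507 - 1*7044)) - 5400 = (((6 + (-5)**2 - 5*(-5)) - 44)**2 + (-10507 - 1*7044)) - 5400 = (((6 + 25 + 25) - 44)**2 + (-10507 - 7044)) - 5400 = ((56 - 44)**2 - 17551) - 5400 = (12**2 - 17551) - 5400 = (144 - 17551) - 5400 = -17407 - 5400 = -22807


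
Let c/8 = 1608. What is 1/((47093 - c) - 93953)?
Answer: -1/59724 ≈ -1.6744e-5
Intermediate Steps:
c = 12864 (c = 8*1608 = 12864)
1/((47093 - c) - 93953) = 1/((47093 - 1*12864) - 93953) = 1/((47093 - 12864) - 93953) = 1/(34229 - 93953) = 1/(-59724) = -1/59724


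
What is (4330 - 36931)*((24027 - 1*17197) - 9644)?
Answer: 91739214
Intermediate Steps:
(4330 - 36931)*((24027 - 1*17197) - 9644) = -32601*((24027 - 17197) - 9644) = -32601*(6830 - 9644) = -32601*(-2814) = 91739214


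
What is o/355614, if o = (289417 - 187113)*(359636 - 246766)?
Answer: 5773526240/177807 ≈ 32471.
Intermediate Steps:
o = 11547052480 (o = 102304*112870 = 11547052480)
o/355614 = 11547052480/355614 = 11547052480*(1/355614) = 5773526240/177807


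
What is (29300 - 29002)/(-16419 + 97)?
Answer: -149/8161 ≈ -0.018258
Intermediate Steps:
(29300 - 29002)/(-16419 + 97) = 298/(-16322) = 298*(-1/16322) = -149/8161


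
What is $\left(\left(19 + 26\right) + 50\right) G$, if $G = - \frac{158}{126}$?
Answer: $- \frac{7505}{63} \approx -119.13$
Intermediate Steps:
$G = - \frac{79}{63}$ ($G = \left(-158\right) \frac{1}{126} = - \frac{79}{63} \approx -1.254$)
$\left(\left(19 + 26\right) + 50\right) G = \left(\left(19 + 26\right) + 50\right) \left(- \frac{79}{63}\right) = \left(45 + 50\right) \left(- \frac{79}{63}\right) = 95 \left(- \frac{79}{63}\right) = - \frac{7505}{63}$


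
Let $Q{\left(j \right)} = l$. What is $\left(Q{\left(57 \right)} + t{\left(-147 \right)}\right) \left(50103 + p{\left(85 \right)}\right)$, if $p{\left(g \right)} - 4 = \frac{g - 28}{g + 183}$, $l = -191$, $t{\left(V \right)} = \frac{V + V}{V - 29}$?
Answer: $- \frac{223736120513}{23584} \approx -9.4868 \cdot 10^{6}$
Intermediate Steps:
$t{\left(V \right)} = \frac{2 V}{-29 + V}$
$Q{\left(j \right)} = -191$
$p{\left(g \right)} = 4 + \frac{-28 + g}{183 + g}$ ($p{\left(g \right)} = 4 + \frac{g - 28}{g + 183} = 4 + \frac{-28 + g}{183 + g}$)
$\left(Q{\left(57 \right)} + t{\left(-147 \right)}\right) \left(50103 + p{\left(85 \right)}\right) = \left(-191 + 2 \left(-147\right) \frac{1}{-29 - 147}\right) \left(50103 + \frac{704 + 5 \cdot 85}{183 + 85}\right) = \left(-191 + 2 \left(-147\right) \frac{1}{-176}\right) \left(50103 + \frac{704 + 425}{268}\right) = \left(-191 + 2 \left(-147\right) \left(- \frac{1}{176}\right)\right) \left(50103 + \frac{1}{268} \cdot 1129\right) = \left(-191 + \frac{147}{88}\right) \left(50103 + \frac{1129}{268}\right) = \left(- \frac{16661}{88}\right) \frac{13428733}{268} = - \frac{223736120513}{23584}$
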